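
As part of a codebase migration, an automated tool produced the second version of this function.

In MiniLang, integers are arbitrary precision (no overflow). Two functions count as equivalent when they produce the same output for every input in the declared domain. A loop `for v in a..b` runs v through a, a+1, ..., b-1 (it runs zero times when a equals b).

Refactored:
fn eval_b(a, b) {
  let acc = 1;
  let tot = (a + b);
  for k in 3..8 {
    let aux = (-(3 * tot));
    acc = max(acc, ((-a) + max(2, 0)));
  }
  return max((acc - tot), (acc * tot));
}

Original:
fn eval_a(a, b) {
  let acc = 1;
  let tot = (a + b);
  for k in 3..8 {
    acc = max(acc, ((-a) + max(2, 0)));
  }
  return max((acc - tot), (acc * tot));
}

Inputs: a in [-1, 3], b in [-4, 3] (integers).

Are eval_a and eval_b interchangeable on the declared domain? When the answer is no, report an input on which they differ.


Reading the diff, among the changes: statement counts differ; and arithmetic usage differs; and local variable names differ; and constant usage differs.
One worked example (a=-1, b=-1) — eval_a: acc becomes 1; next tot becomes -2; next at k=3:; next acc becomes 3; next at k=4:; next acc becomes 3; next at k=5:; next acc becomes 3; next at k=6:; next acc becomes 3; next at k=7:; next acc becomes 3; next final value 5; eval_b: acc becomes 1; next tot becomes -2; next at k=3:; next aux becomes 6; next acc becomes 3; next at k=4:; next aux becomes 6; next acc becomes 3; next at k=5:; next aux becomes 6; next acc becomes 3; next at k=6:; next aux becomes 6; next acc becomes 3; next at k=7:; next aux becomes 6; next acc becomes 3; next final value 5; agreement on 5.
Across all 40 domain points the two functions coincide.
verdict: equivalent


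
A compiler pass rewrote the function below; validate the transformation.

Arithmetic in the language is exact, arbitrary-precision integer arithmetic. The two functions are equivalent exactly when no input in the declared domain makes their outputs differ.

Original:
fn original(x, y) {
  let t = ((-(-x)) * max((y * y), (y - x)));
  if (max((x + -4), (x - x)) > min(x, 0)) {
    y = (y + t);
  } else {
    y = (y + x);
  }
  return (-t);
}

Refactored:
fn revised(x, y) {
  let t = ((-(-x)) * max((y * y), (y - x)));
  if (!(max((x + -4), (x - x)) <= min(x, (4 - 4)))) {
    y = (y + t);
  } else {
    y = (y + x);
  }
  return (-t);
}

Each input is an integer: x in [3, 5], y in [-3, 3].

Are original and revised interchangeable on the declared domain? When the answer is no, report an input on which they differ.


Reading the diff, among the changes: constant usage differs, plus arithmetic usage differs, plus boolean connective usage differs, plus comparison usage differs.
One worked example (x=5, y=0) — original: t := 0 | (max((x + -4), (x - x)) > min(x, 0)): true | y := 0 | result 0; revised: t := 0 | (!(max((x + -4), (x - x)) <= min(x, (4 - 4)))): true | y := 0 | result 0; agreement on 0.
Checked all 21 inputs in the declared domain: the outputs agree on every one.
verdict: equivalent


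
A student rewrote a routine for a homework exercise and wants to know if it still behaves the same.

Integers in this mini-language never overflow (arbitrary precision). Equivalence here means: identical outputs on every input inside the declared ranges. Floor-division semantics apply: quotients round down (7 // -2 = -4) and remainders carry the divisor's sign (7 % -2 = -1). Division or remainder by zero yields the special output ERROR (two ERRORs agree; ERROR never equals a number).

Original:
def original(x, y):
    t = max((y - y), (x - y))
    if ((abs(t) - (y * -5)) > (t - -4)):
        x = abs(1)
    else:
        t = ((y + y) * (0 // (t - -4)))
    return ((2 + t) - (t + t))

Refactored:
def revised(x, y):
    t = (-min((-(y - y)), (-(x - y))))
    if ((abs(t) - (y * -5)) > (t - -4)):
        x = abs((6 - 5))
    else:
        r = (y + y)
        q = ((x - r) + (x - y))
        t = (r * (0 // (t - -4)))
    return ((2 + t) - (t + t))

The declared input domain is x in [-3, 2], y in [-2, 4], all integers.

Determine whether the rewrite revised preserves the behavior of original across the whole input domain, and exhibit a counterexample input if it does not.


Equivalent — the differences include local variable names differ; and min/max/abs usage differs; and arithmetic usage differs; and statement counts differ; and constant usage differs, yet no declared input distinguishes the two.
Tracing x=1, y=-2: original: t = 3; ((abs(t) - (y * -5)) > (t - -4)) -> false; t = 0; return 2 | revised: t = 3; ((abs(t) - (y * -5)) > (t - -4)) -> false; r = -4; q = 8; t = 0; return 2 — matching result 2.
Across all 42 domain points the two functions coincide.
verdict: equivalent


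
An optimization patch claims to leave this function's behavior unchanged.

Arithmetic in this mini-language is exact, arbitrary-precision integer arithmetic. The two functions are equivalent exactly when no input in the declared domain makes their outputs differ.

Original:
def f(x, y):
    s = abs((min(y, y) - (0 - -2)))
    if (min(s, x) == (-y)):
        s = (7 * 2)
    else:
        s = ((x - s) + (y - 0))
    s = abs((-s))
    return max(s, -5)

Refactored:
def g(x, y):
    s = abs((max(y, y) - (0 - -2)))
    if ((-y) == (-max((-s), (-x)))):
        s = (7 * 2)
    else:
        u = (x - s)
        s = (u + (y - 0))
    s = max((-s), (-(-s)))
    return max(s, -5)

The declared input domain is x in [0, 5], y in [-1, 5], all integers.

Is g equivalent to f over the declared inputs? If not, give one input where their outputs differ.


The edit looks behavioral (`min(y, y)` became `max(y, y)`), but over these ranges it never changes the outcome; all 42 inputs agree.
verdict: equivalent


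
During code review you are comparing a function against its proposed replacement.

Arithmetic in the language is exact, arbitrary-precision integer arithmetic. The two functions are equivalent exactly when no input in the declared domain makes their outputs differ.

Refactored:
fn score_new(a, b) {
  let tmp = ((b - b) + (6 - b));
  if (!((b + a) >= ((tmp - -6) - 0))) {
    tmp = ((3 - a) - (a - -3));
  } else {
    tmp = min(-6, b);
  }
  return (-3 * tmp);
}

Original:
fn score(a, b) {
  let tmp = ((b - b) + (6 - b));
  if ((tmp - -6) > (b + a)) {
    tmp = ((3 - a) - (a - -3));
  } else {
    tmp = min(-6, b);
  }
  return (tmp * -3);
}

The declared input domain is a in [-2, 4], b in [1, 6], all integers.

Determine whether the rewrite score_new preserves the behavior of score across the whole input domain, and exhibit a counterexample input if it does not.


Equivalent — the differences include comparison usage differs, and constant usage differs, and boolean connective usage differs, and arithmetic usage differs, yet no declared input distinguishes the two.
One worked example (a=4, b=3) — score: tmp=3, then ((tmp - -6) > (b + a)) is true, then tmp=-8, then returns 24; score_new: tmp=3, then (!((b + a) >= ((tmp - -6) - 0))) is true, then tmp=-8, then returns 24; agreement on 24.
An exhaustive pass over the 42 declared inputs shows identical outputs.
verdict: equivalent


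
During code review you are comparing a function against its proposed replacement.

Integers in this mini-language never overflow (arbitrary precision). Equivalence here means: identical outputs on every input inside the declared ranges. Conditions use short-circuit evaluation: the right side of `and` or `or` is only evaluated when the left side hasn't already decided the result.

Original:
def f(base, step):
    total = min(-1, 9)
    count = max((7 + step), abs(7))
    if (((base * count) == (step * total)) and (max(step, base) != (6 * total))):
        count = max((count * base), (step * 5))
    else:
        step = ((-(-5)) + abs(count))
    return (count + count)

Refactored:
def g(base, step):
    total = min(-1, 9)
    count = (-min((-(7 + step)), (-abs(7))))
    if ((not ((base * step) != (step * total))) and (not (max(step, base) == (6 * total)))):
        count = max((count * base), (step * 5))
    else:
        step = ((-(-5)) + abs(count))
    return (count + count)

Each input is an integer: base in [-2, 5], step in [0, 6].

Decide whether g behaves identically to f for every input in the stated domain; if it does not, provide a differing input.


Not equivalent: base=-2, step=0 separates them (14 vs 0).
f: total = -1; count = 7; (((base * count) == (step * total)) and (max(step, base) != (6 * total))) -> false; step = 12; return 14
g: total = -1; count = 7; ((not ((base * step) != (step * total))) and (not (max(step, base) == (6 * total)))) -> true; count = 0; return 0
verdict: not equivalent; witness: base=-2, step=0


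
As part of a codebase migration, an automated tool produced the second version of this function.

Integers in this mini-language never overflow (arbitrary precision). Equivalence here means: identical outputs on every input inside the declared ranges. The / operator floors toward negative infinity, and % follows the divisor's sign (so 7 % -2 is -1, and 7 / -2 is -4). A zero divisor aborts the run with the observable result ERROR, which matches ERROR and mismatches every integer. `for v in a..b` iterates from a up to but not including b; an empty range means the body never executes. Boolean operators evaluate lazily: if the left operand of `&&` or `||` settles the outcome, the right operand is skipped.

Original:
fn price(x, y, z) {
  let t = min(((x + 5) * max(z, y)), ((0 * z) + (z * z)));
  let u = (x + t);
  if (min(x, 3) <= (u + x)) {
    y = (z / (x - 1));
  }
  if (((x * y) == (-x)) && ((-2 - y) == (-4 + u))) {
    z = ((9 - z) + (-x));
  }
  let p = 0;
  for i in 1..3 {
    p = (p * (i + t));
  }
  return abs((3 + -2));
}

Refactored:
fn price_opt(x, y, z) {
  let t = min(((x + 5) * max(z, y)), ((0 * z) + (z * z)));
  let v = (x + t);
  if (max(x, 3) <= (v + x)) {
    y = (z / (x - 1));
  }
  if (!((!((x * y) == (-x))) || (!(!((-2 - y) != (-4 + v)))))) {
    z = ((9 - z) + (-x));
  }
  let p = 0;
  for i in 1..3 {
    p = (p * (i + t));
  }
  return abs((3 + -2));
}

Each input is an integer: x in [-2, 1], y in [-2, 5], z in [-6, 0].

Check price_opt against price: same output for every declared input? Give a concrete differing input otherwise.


The rewrite breaks on x=1, y=-2, z=0, where the results are ERROR and 1.
price: t = 0; u = 1; (min(x, 3) <= (u + x)) -> true; division by zero -> ERROR
price_opt: t = 0; v = 1; (max(x, 3) <= (v + x)) -> false; (!((!((x * y) == (-x))) || (!(!((-2 - y) != (-4 + v)))))) -> false; p = 0; [i=1]; p = 0; [i=2]; p = 0; return 1
verdict: not equivalent; witness: x=1, y=-2, z=0


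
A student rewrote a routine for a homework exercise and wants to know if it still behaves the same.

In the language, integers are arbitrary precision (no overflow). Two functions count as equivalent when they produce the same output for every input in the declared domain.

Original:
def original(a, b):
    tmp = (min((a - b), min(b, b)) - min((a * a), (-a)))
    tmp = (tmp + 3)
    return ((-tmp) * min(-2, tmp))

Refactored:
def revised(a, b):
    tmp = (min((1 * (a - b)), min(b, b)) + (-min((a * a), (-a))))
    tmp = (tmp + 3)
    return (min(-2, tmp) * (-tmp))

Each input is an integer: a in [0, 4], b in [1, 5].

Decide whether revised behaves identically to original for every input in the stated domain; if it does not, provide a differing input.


This is a faithful refactor — arithmetic usage differs, and constant usage differs, but the computed results match everywhere.
One worked example (a=2, b=3) — original: tmp := 1 | tmp := 4 | result 8; revised: tmp := 1 | tmp := 4 | result 8; agreement on 8.
Across all 25 domain points the two functions coincide.
verdict: equivalent


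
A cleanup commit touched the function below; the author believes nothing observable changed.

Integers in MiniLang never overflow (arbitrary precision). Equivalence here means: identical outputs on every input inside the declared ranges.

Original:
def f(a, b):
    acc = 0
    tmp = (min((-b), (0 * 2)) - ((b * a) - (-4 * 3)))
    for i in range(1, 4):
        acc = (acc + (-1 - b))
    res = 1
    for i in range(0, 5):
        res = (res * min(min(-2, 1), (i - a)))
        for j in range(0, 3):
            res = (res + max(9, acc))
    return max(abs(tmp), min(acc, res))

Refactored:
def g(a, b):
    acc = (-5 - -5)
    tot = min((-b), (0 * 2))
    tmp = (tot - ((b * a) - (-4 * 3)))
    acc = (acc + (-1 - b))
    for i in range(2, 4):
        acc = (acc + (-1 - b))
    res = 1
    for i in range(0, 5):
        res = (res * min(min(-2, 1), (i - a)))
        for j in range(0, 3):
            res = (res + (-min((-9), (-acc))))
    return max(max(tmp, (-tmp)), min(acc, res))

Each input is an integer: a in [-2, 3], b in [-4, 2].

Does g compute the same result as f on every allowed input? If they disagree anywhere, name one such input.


Differences: statement counts differ; also local variable names differ; also min/max/abs usage differs; also loop structure differs; also constant usage differs; also arithmetic usage differs — yet all 42 inputs agree.
verdict: equivalent


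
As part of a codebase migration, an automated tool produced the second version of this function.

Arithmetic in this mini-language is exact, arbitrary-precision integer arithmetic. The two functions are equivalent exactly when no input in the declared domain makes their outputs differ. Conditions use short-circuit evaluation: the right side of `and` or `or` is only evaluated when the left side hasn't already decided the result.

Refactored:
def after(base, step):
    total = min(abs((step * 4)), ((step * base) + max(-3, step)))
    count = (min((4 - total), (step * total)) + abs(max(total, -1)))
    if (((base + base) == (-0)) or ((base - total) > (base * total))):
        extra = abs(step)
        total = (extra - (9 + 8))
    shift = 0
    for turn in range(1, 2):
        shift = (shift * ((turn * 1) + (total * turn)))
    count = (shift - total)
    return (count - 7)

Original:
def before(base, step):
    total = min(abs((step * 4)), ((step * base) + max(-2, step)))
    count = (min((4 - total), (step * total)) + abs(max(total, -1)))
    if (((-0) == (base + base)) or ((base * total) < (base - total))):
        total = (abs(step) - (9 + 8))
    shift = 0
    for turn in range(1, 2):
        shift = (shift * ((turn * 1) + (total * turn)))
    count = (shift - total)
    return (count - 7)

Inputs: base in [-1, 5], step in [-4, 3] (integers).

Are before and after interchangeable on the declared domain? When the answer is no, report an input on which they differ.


There is a counterexample at base=-1, step=-4: -9 on one side, -8 on the other.
before: total=2, then count=-6, then (((-0) == (base + base)) or ((base * total) < (base - total))) is false, then shift=0, then (turn=1), then shift=0, then count=-2, then returns -9
after: total=1, then count=-3, then (((base + base) == (-0)) or ((base - total) > (base * total))) is false, then shift=0, then (turn=1), then shift=0, then count=-1, then returns -8
verdict: not equivalent; witness: base=-1, step=-4


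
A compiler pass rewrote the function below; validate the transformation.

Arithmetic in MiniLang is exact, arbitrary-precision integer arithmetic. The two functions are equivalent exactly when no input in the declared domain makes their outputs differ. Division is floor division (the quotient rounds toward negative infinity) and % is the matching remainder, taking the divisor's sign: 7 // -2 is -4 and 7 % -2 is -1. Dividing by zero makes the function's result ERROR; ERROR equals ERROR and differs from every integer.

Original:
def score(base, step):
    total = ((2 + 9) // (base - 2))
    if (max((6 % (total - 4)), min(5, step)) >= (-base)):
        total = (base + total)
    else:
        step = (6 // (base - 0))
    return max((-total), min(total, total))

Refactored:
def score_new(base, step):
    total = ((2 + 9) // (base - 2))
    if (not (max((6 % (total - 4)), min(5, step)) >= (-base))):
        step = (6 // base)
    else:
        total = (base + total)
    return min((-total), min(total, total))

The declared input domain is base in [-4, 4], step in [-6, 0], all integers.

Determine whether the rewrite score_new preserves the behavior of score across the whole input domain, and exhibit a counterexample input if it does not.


Run the pair on base=-4, step=-6.
score: total becomes -2; next (max((6 % (total - 4)), min(5, step)) >= (-base)) evaluates to false; next step becomes -2; next final value 2
score_new: total becomes -2; next (not (max((6 % (total - 4)), min(5, step)) >= (-base))) evaluates to true; next step becomes -2; next final value -2
2 against -2: the behavior changed.
verdict: not equivalent; witness: base=-4, step=-6


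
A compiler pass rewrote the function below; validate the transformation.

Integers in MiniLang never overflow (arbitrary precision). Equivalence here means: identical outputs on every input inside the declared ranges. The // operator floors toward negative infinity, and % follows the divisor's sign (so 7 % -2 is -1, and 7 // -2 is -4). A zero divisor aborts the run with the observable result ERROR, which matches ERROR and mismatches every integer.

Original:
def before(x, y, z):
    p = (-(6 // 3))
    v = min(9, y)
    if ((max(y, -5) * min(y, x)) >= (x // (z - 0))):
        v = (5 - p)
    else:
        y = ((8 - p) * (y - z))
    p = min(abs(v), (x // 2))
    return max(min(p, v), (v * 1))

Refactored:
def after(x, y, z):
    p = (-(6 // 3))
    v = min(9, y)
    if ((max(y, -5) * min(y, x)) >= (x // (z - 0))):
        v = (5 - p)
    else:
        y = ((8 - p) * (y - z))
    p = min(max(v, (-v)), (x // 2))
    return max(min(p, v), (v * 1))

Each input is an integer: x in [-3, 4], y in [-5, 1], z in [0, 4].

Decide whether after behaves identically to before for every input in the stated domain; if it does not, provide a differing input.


The two are interchangeable: min/max/abs usage differs, and every declared input agrees.
As a probe, take x=-1, y=1, z=3: before runs p = -2; v = 1; ((max(y, -5) * min(y, x)) >= (x // (z - 0))) -> true; v = 7; p = -1; return 7; after runs p = -2; v = 1; ((max(y, -5) * min(y, x)) >= (x // (z - 0))) -> true; v = 7; p = -1; return 7; both end at 7.
Every one of the 280 inputs gives matching results.
verdict: equivalent


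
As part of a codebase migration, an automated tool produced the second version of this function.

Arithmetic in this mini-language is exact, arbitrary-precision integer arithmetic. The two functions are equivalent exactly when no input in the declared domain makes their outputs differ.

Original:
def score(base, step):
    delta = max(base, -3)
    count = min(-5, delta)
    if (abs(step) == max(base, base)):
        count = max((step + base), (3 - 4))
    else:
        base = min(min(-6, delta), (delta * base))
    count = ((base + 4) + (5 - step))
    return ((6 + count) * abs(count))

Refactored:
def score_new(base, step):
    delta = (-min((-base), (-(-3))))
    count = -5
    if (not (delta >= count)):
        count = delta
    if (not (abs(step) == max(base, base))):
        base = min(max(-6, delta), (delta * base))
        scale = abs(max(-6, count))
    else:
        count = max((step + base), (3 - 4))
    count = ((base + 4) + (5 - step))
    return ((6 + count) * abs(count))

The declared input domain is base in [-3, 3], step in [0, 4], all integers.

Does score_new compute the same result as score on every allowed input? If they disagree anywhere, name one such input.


Evaluate both at base=-3, step=0.
score: delta=-3, then count=-5, then (abs(step) == max(base, base)) is false, then base=-6, then count=3, then returns 27
score_new: delta=-3, then count=-5, then (not (delta >= count)) is false, then (not (abs(step) == max(base, base))) is true, then base=-3, then scale=5, then count=6, then returns 72
27 and 72 differ, so these are not the same function on this domain.
verdict: not equivalent; witness: base=-3, step=0


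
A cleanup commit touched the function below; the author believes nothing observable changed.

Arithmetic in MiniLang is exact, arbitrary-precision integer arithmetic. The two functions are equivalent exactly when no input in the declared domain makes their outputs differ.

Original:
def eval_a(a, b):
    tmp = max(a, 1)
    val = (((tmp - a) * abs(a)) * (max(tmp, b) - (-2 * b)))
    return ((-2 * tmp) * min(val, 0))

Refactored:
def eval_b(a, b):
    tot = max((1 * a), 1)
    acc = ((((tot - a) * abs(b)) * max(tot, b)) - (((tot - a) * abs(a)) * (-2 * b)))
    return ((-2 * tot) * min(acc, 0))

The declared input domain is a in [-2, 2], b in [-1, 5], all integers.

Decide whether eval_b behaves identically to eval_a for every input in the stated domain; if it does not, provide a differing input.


Not equivalent: a=-2, b=-1 separates them (12 vs 18).
eval_a: tmp becomes 1; next val becomes -6; next final value 12
eval_b: tot becomes 1; next acc becomes -9; next final value 18
verdict: not equivalent; witness: a=-2, b=-1


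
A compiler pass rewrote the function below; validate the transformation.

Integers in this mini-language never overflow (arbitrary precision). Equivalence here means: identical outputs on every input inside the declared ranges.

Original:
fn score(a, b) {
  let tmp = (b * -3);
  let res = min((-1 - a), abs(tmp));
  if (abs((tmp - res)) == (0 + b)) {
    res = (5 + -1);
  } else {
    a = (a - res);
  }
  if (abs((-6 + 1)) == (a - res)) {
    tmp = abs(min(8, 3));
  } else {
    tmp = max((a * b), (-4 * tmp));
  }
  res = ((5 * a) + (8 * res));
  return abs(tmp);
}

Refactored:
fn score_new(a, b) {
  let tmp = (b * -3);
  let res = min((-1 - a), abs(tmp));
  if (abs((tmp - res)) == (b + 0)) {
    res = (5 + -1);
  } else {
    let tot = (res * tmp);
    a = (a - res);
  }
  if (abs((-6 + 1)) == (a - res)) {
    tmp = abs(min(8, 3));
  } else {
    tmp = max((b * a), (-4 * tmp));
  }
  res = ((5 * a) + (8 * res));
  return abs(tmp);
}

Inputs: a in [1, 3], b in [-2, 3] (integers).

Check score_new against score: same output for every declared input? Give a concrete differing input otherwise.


Reading the diff, among the changes: local variable names differ; also statement counts differ; also arithmetic usage differs.
One worked example (a=2, b=1) — score: tmp = -3; res = -3; (abs((tmp - res)) == (0 + b)) -> false; a = 5; (abs((-6 + 1)) == (a - res)) -> false; tmp = 12; res = 1; return 12; score_new: tmp = -3; res = -3; (abs((tmp - res)) == (b + 0)) -> false; tot = 9; a = 5; (abs((-6 + 1)) == (a - res)) -> false; tmp = 12; res = 1; return 12; agreement on 12.
Across all 18 domain points the two functions coincide.
verdict: equivalent


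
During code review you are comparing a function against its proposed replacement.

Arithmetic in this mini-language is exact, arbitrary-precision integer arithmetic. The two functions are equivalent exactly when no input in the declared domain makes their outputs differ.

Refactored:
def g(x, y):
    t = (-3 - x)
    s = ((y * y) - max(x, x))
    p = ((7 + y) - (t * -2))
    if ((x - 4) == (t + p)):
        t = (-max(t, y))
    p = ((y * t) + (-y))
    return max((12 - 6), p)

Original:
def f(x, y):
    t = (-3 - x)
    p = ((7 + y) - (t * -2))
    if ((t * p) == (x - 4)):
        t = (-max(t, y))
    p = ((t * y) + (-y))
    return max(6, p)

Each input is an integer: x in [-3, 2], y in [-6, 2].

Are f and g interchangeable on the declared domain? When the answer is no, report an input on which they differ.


Not equivalent: x=-1, y=-6 separates them (18 vs 6).
f: t = -2; p = -3; ((t * p) == (x - 4)) -> false; p = 18; return 18
g: t = -2; s = 37; p = -3; ((x - 4) == (t + p)) -> true; t = 2; p = -6; return 6
verdict: not equivalent; witness: x=-1, y=-6


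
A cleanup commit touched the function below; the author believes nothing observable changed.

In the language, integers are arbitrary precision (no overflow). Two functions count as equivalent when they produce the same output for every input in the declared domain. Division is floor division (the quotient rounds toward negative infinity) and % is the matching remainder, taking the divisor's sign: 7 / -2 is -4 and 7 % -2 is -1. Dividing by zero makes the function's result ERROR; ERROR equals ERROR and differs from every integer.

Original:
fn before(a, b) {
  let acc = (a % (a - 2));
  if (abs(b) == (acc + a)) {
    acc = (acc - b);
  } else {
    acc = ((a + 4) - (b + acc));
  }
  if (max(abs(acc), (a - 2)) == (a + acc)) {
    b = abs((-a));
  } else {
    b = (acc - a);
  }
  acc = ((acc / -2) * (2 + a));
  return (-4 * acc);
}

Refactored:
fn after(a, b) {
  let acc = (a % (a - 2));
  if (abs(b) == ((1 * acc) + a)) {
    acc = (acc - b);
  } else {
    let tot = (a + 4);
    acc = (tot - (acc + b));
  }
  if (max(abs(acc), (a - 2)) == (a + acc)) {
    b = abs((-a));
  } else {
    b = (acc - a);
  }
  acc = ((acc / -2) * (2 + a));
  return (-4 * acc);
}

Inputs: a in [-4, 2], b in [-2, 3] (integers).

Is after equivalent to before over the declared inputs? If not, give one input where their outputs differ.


Although local variable names differ, constant usage differs, statement counts differ, arithmetic usage differs, 42/42 inputs agree.
verdict: equivalent


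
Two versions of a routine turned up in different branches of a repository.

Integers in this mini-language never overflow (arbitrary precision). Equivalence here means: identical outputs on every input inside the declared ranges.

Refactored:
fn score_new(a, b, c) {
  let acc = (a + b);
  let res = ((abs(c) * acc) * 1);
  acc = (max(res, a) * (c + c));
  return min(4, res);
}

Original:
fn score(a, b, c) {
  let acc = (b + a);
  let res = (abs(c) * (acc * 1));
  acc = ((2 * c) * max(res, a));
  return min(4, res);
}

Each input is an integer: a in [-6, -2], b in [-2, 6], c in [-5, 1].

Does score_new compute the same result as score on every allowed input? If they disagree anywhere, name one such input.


The two versions differ — the changes include constant usage differs, plus arithmetic usage differs.
As a probe, take a=-2, b=1, c=-3: score runs acc=-1, then res=-3, then acc=12, then returns -3; score_new runs acc=-1, then res=-3, then acc=12, then returns -3; both end at -3.
Checked all 315 inputs in the declared domain: the outputs agree on every one.
verdict: equivalent


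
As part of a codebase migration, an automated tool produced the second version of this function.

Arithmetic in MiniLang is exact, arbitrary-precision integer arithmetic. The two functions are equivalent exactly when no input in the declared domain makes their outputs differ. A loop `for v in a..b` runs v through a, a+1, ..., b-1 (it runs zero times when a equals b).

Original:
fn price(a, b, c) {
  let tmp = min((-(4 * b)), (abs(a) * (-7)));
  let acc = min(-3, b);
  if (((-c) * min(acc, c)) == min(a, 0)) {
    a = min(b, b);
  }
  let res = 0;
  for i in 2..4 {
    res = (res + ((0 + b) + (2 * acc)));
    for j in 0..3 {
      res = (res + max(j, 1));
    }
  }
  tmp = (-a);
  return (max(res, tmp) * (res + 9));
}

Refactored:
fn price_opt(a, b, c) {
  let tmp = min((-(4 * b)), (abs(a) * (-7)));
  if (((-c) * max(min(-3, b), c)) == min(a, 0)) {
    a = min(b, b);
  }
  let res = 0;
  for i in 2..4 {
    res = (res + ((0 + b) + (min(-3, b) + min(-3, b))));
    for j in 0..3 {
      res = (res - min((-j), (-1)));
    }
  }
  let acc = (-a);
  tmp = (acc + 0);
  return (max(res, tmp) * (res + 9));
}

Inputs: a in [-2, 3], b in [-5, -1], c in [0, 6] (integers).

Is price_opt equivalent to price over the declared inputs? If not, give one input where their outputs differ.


These are not equivalent — on a=-1, b=-5, c=1 the outputs split (-13 vs -65).
price: tmp := -7 | acc := -5 | (((-c) * min(acc, c)) == min(a, 0)): false | res := 0 | iter i=2: | res := -15 | iter j=0: | res := -14 | iter j=1: | res := -13 | iter j=2: | res := -11 | iter i=3: | res := -26 | iter j=0: | res := -25 | iter j=1: | res := -24 | iter j=2: | res := -22 | tmp := 1 | result -13
price_opt: tmp := -7 | (((-c) * max(min(-3, b), c)) == min(a, 0)): true | a := -5 | res := 0 | iter i=2: | res := -15 | iter j=0: | res := -14 | iter j=1: | res := -13 | iter j=2: | res := -11 | iter i=3: | res := -26 | iter j=0: | res := -25 | iter j=1: | res := -24 | iter j=2: | res := -22 | acc := 5 | tmp := 5 | result -65
verdict: not equivalent; witness: a=-1, b=-5, c=1


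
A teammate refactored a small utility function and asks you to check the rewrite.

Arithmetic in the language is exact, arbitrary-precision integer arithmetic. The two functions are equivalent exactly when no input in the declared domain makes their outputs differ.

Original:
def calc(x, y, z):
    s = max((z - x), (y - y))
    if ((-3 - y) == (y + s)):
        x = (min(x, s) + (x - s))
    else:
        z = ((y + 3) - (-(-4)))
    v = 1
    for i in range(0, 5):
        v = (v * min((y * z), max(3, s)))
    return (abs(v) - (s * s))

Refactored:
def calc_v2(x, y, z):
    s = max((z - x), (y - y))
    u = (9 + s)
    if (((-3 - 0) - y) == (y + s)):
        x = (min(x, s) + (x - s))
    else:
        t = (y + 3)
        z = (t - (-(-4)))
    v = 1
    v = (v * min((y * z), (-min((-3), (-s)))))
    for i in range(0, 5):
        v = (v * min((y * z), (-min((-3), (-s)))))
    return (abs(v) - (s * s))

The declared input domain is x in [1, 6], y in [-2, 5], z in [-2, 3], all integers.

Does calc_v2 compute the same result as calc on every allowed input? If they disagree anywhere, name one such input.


The rewrite breaks on x=1, y=-2, z=-2, where the results are 243 and 729.
calc: s := 0 | ((-3 - y) == (y + s)): false | z := -3 | v := 1 | iter i=0: | v := 3 | iter i=1: | v := 9 | iter i=2: | v := 27 | iter i=3: | v := 81 | iter i=4: | v := 243 | result 243
calc_v2: s := 0 | u := 9 | (((-3 - 0) - y) == (y + s)): false | t := 1 | z := -3 | v := 1 | v := 3 | iter i=0: | v := 9 | iter i=1: | v := 27 | iter i=2: | v := 81 | iter i=3: | v := 243 | iter i=4: | v := 729 | result 729
verdict: not equivalent; witness: x=1, y=-2, z=-2


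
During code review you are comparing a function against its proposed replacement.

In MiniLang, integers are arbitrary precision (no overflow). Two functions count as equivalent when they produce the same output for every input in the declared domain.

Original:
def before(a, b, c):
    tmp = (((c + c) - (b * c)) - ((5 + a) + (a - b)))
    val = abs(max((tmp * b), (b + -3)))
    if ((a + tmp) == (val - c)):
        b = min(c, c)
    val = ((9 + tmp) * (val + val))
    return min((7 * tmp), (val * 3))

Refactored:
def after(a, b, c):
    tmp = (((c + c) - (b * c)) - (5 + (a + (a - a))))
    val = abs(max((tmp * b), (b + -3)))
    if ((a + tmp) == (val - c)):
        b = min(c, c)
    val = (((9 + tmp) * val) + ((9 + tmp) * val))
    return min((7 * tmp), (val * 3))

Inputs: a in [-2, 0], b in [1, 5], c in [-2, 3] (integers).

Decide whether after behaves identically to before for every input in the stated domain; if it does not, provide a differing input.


Run the pair on a=-2, b=1, c=-2.
before: tmp := -2 | val := 2 | ((a + tmp) == (val - c)): false | val := 28 | result -14
after: tmp := -5 | val := 2 | ((a + tmp) == (val - c)): false | val := 16 | result -35
-14 != -35, so the rewrite changes behavior.
verdict: not equivalent; witness: a=-2, b=1, c=-2


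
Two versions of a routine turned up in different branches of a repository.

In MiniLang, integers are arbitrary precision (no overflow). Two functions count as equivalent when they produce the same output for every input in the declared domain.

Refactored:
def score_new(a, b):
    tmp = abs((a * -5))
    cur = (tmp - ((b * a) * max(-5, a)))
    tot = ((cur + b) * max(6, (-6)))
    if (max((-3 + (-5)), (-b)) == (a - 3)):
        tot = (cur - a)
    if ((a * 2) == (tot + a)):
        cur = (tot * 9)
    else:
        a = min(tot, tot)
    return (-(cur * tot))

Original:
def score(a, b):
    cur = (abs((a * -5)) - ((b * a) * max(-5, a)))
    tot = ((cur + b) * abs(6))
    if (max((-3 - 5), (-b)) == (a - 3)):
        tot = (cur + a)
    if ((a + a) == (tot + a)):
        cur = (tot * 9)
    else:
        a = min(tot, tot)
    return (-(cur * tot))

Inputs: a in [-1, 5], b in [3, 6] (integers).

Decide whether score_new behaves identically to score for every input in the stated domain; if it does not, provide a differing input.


Try a=-1, b=4.
score: cur = 1; tot = 30; (max((-3 - 5), (-b)) == (a - 3)) -> true; tot = 0; ((a + a) == (tot + a)) -> false; a = 0; return 0
score_new: tmp = 5; cur = 1; tot = 30; (max((-3 + (-5)), (-b)) == (a - 3)) -> true; tot = 2; ((a * 2) == (tot + a)) -> false; a = 2; return -2
0 against -2: the behavior changed.
verdict: not equivalent; witness: a=-1, b=4


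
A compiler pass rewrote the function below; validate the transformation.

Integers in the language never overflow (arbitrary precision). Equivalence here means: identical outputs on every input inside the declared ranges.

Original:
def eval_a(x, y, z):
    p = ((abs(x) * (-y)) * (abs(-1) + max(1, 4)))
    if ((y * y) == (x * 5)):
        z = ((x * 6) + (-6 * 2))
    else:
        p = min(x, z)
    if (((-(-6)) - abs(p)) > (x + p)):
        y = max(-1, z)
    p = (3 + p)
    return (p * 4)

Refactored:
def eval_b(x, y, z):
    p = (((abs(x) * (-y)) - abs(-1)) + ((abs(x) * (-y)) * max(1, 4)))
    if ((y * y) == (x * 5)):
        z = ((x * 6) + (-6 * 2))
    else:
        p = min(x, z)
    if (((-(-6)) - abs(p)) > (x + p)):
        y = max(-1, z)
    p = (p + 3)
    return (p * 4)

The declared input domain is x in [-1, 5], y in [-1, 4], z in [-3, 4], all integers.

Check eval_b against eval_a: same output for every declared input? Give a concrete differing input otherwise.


Try x=0, y=0, z=-3.
eval_a: p = 0; ((y * y) == (x * 5)) -> true; z = -12; (((-(-6)) - abs(p)) > (x + p)) -> true; y = -1; p = 3; return 12
eval_b: p = -1; ((y * y) == (x * 5)) -> true; z = -12; (((-(-6)) - abs(p)) > (x + p)) -> true; y = -1; p = 2; return 8
12 against 8: the behavior changed.
verdict: not equivalent; witness: x=0, y=0, z=-3


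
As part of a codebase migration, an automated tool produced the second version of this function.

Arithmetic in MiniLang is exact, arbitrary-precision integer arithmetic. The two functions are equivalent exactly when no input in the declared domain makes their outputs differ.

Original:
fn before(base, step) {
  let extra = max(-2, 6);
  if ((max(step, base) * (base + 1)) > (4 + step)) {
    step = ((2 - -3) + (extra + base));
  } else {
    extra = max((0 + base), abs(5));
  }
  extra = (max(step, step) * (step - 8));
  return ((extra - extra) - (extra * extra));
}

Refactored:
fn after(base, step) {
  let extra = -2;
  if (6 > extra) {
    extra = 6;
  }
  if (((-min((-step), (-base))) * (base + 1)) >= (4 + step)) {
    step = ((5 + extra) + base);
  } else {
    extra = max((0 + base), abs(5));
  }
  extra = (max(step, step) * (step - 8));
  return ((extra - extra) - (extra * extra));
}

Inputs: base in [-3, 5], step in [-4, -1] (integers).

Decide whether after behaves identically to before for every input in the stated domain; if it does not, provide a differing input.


Input base=-2, step=-2: -400 from before versus -81 from after.
verdict: not equivalent; witness: base=-2, step=-2


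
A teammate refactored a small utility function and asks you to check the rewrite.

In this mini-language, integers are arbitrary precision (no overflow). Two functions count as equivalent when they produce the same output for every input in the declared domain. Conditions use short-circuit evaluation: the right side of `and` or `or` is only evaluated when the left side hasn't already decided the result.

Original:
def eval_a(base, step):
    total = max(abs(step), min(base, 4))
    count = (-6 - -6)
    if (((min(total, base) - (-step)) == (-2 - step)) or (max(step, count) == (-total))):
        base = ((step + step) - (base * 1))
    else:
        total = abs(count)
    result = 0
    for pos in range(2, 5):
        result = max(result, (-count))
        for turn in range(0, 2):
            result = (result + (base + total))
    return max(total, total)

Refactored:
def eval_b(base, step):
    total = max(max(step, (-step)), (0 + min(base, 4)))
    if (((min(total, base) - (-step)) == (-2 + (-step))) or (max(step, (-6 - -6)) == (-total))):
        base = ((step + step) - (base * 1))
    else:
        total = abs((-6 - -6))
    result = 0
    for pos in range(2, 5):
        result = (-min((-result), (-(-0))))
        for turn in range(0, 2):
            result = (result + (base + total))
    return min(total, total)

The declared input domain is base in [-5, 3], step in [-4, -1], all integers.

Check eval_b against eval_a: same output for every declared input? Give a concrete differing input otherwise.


The suspicious edit (`max(total, total)` became `min(total, total)`) never changes the result for any input inside the declared domain; all 36 inputs agree.
verdict: equivalent


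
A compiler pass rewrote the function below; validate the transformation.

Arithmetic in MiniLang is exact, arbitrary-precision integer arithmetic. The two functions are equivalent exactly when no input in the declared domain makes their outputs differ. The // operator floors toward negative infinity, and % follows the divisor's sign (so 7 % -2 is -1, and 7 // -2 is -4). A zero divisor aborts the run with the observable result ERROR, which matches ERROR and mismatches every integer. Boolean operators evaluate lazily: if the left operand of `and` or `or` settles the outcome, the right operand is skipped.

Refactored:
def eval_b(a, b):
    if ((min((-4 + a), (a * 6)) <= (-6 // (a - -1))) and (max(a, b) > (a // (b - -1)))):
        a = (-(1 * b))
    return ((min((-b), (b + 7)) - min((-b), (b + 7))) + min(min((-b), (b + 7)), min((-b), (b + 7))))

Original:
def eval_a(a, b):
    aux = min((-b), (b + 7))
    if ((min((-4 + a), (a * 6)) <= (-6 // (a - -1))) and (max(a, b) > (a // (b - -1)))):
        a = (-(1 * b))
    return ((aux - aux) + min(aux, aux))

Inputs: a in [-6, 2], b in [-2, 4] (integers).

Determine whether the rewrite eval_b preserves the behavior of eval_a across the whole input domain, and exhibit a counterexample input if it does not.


Side by side, the visible changes include: constant usage differs, statement counts differ, arithmetic usage differs, min/max/abs usage differs, local variable names differ.
Tracing a=-1, b=1: eval_a: aux becomes -1; next hits division by zero so the output is ERROR | eval_b: hits division by zero so the output is ERROR — matching result ERROR.
Across all 63 domain points the two functions coincide.
verdict: equivalent


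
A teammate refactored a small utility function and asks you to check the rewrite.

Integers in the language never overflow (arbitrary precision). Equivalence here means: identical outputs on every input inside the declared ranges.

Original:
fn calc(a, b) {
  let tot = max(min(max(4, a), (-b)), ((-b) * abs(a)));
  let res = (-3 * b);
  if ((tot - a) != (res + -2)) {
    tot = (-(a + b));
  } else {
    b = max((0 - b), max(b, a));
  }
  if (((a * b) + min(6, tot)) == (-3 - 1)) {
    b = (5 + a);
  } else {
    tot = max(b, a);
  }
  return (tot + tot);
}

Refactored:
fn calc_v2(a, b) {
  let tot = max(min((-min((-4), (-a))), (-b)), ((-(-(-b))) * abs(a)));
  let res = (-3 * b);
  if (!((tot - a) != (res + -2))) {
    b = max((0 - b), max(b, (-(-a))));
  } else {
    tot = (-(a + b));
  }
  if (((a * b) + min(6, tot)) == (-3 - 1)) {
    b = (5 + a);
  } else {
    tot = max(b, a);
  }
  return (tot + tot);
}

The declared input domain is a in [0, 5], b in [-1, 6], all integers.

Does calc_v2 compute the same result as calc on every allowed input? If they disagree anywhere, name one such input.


Changes here: min/max/abs usage differs; also boolean connective usage differs; the full 48-point sweep finds no disagreement.
verdict: equivalent


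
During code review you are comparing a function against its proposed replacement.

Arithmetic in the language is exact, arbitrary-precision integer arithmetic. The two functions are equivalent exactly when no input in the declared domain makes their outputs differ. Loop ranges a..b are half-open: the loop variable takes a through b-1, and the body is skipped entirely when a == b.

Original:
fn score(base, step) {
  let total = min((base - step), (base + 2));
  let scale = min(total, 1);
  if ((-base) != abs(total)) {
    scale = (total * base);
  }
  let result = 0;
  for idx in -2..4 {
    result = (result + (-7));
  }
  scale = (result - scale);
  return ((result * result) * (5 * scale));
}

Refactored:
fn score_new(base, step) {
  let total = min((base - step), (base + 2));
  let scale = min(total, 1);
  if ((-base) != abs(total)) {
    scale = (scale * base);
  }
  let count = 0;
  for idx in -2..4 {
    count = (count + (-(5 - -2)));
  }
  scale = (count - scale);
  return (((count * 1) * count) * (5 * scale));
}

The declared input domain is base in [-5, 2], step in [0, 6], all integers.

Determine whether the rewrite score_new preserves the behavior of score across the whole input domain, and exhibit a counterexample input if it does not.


These are not equivalent — on base=2, step=0 the outputs split (-405720 vs -388080).
score: total := 2 | scale := 1 | ((-base) != abs(total)): true | scale := 4 | result := 0 | iter idx=-2: | result := -7 | iter idx=-1: | result := -14 | iter idx=0: | result := -21 | iter idx=1: | result := -28 | iter idx=2: | result := -35 | iter idx=3: | result := -42 | scale := -46 | result -405720
score_new: total := 2 | scale := 1 | ((-base) != abs(total)): true | scale := 2 | count := 0 | iter idx=-2: | count := -7 | iter idx=-1: | count := -14 | iter idx=0: | count := -21 | iter idx=1: | count := -28 | iter idx=2: | count := -35 | iter idx=3: | count := -42 | scale := -44 | result -388080
verdict: not equivalent; witness: base=2, step=0
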